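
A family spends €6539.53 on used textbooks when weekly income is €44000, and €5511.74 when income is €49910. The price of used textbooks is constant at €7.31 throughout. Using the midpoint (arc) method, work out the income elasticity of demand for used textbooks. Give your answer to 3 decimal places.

-1.355

With a constant price, Q₁ = 6539.53/7.31 = 894.601 and Q₂ = 5511.74/7.31 = 754.000 (equivalently, work directly with expenditure since P cancels).
Midpoint %ΔQ = (5511.74 − 6539.53)/6025.64 = -0.17057; midpoint %ΔI = (49910 − 44000)/46955 = 0.12587.
η = -0.17057 / 0.12587 = -1.355.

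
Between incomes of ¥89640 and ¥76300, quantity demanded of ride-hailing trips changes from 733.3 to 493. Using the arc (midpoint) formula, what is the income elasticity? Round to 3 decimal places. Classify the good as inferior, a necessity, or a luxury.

ΔQ = 493 − 733.3 = -240.3; midpoint Q̄ = (733.3 + 493)/2 = 613.15.
ΔI = 76300 − 89640 = -13340; midpoint Ī = (89640 + 76300)/2 = 82970.
η = (ΔQ/Q̄) ÷ (ΔI/Ī) = (-240.3/613.15) ÷ (-13340/82970) = 2.438.
η > 1 ⇒ luxury.

2.438 (luxury)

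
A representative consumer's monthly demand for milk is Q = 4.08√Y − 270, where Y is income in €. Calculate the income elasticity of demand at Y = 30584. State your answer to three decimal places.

At Y = 30584: Q = 443.522.
dQ/dY = 4.08/(2√Y) = 0.011665 at this income.
η = (dQ/dY)·(Y/Q) = 0.011665 × (30584/443.522) = 0.804.

0.804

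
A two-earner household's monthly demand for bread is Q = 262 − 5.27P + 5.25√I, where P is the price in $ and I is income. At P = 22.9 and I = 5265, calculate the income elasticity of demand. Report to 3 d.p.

0.365

At P = 22.9, I = 5265: Q = 522.259.
Holding P constant, ∂Q/∂I = 5.25/(2√I) = 0.0361768.
η_I = (∂Q/∂I)·(I/Q) = 0.0361768 × (5265/522.259) = 0.365.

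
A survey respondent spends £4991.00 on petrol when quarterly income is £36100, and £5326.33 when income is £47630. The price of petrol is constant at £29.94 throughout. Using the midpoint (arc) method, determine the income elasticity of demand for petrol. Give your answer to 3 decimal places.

0.236

With a constant price, Q₁ = 4991.00/29.94 = 166.700 and Q₂ = 5326.33/29.94 = 177.900 (equivalently, work directly with expenditure since P cancels).
Midpoint %ΔQ = (5326.33 − 4991.00)/5158.67 = 0.06500; midpoint %ΔI = (47630 − 36100)/41865 = 0.27541.
η = 0.06500 / 0.27541 = 0.236.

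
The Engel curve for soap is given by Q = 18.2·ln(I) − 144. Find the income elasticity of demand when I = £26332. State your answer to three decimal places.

At I = 26332: Q = 41.249.
dQ/dI = 18.2/I = 0.000691174 at this income.
η = (dQ/dI)·(I/Q) = 0.000691174 × (26332/41.249) = 0.441.

0.441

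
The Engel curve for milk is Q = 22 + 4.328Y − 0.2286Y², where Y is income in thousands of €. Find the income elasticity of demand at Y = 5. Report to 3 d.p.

0.269

At Y = 5: Q = 37.9250.
dQ/dY = 4.328 − 0.4572Y = 2.04200.
η = (dQ/dY)·(Y/Q) = 2.04200 × (5/37.9250) = 0.269.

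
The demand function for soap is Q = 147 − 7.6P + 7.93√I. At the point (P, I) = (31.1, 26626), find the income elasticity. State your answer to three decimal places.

0.537

At P = 31.1, I = 26626: Q = 1204.616.
Holding P constant, ∂Q/∂I = 7.93/(2√I) = 0.0242991.
η_I = (∂Q/∂I)·(I/Q) = 0.0242991 × (26626/1204.616) = 0.537.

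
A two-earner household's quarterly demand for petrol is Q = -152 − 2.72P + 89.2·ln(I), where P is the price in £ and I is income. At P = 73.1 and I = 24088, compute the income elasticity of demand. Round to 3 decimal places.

0.162

At P = 73.1, I = 24088: Q = 549.149.
Holding P constant, ∂Q/∂I = 89.2/I = 0.00370309.
η_I = (∂Q/∂I)·(I/Q) = 0.00370309 × (24088/549.149) = 0.162.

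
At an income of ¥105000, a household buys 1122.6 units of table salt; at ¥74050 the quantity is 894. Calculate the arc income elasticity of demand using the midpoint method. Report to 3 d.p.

ΔQ = 894 − 1122.6 = -228.6; midpoint Q̄ = (1122.6 + 894)/2 = 1008.3.
ΔI = 74050 − 105000 = -30950; midpoint Ī = (105000 + 74050)/2 = 89525.
η = (ΔQ/Q̄) ÷ (ΔI/Ī) = (-228.6/1008.3) ÷ (-30950/89525) = 0.656.

0.656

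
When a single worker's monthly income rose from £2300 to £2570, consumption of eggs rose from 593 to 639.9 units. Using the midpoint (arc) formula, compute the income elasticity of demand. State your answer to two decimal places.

ΔQ = 639.9 − 593 = 46.9; midpoint Q̄ = (593 + 639.9)/2 = 616.45.
ΔI = 2570 − 2300 = 270; midpoint Ī = (2300 + 2570)/2 = 2435.
η = (ΔQ/Q̄) ÷ (ΔI/Ī) = (46.9/616.45) ÷ (270/2435) = 0.69.

0.69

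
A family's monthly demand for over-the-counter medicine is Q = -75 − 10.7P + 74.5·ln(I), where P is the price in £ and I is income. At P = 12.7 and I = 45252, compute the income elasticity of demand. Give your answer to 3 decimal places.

0.127

At P = 12.7, I = 45252: Q = 587.750.
Holding P constant, ∂Q/∂I = 74.5/I = 0.00164634.
η_I = (∂Q/∂I)·(I/Q) = 0.00164634 × (45252/587.750) = 0.127.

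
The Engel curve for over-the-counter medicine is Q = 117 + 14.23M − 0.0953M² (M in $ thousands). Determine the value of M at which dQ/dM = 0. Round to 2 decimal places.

74.66

dQ/dM = 14.23 − 0.1906M.
The good is inferior where dQ/dM < 0. Setting dQ/dM = 0 gives M = 14.23 / 0.1906 = 74.66.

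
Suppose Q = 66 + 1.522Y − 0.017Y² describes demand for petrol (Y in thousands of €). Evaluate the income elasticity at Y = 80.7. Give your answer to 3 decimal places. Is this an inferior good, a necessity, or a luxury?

At Y = 80.7: Q = 78.1131.
dQ/dY = 1.522 − 0.034Y = -1.22180.
η = (dQ/dY)·(Y/Q) = -1.22180 × (80.7/78.1131) = -1.262.
η < 0 ⇒ inferior good.

-1.262 (inferior good)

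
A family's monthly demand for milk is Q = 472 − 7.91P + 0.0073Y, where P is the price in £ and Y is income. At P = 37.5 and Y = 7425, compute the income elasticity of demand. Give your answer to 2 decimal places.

0.24

At P = 37.5, Y = 7425: Q = 229.578.
Holding P constant, ∂Q/∂Y = 0.0073.
η_Y = (∂Q/∂Y)·(Y/Q) = 0.0073 × (7425/229.578) = 0.24.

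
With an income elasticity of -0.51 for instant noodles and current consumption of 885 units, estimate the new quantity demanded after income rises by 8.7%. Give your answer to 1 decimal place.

%ΔQ ≈ η × %ΔI = -0.51 × 8.7% = -4.437%.
New Q ≈ 885 × (1 − 0.04437) = 845.7.

845.7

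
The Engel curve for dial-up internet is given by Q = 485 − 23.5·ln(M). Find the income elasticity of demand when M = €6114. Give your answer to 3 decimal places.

At M = 6114: Q = 280.119.
dQ/dM = -23.5/M = -0.00384364 at this income.
η = (dQ/dM)·(M/Q) = -0.00384364 × (6114/280.119) = -0.084.

-0.084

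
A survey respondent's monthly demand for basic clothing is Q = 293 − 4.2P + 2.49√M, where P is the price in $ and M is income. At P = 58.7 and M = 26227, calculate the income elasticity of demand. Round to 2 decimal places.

At P = 58.7, M = 26227: Q = 449.709.
Holding P constant, ∂Q/∂M = 2.49/(2√M) = 0.00768768.
η_M = (∂Q/∂M)·(M/Q) = 0.00768768 × (26227/449.709) = 0.45.

0.45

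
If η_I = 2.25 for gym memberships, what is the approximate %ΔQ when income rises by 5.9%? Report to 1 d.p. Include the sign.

%ΔQ ≈ η × %ΔI = 2.25 × 5.9% = 13.3%.

13.3%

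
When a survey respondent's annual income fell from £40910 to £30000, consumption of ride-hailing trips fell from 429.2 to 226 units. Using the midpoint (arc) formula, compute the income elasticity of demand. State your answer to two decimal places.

ΔQ = 226 − 429.2 = -203.2; midpoint Q̄ = (429.2 + 226)/2 = 327.6.
ΔI = 30000 − 40910 = -10910; midpoint Ī = (40910 + 30000)/2 = 35455.
η = (ΔQ/Q̄) ÷ (ΔI/Ī) = (-203.2/327.6) ÷ (-10910/35455) = 2.02.

2.02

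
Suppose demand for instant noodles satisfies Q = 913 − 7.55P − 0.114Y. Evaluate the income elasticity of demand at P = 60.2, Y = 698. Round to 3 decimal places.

-0.210

At P = 60.2, Y = 698: Q = 378.918.
Holding P constant, ∂Q/∂Y = −0.114.
η_Y = (∂Q/∂Y)·(Y/Q) = -0.114 × (698/378.918) = -0.210.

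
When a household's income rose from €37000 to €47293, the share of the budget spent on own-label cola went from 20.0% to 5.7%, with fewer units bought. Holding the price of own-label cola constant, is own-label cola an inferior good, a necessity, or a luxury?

Quantity demanded falls as income rises, so η < 0.

inferior good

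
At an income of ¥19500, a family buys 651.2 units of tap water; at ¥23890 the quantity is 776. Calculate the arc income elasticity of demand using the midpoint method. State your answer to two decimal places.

0.86

ΔQ = 776 − 651.2 = 124.8; midpoint Q̄ = (651.2 + 776)/2 = 713.6.
ΔI = 23890 − 19500 = 4390; midpoint Ī = (19500 + 23890)/2 = 21695.
η = (ΔQ/Q̄) ÷ (ΔI/Ī) = (124.8/713.6) ÷ (4390/21695) = 0.86.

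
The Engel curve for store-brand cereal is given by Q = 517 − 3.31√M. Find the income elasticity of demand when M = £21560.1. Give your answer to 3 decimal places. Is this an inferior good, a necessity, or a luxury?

At M = 21560.1: Q = 30.981.
dQ/dM = -3.31/(2√M) = -0.0112713 at this income.
η = (dQ/dM)·(M/Q) = -0.0112713 × (21560.1/30.981) = -7.844.
Since η < 0, the good is an inferior good.

-7.844 (inferior good)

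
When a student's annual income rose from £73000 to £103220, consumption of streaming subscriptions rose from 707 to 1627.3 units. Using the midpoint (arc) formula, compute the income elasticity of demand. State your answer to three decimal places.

ΔQ = 1627.3 − 707 = 920.3; midpoint Q̄ = (707 + 1627.3)/2 = 1167.15.
ΔI = 103220 − 73000 = 30220; midpoint Ī = (73000 + 103220)/2 = 88110.
η = (ΔQ/Q̄) ÷ (ΔI/Ī) = (920.3/1167.15) ÷ (30220/88110) = 2.299.

2.299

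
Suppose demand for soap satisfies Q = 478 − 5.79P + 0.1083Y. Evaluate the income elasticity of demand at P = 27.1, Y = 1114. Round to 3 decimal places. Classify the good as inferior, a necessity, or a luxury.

At P = 27.1, Y = 1114: Q = 441.737.
Holding P constant, ∂Q/∂Y = 0.1083.
η_Y = (∂Q/∂Y)·(Y/Q) = 0.1083 × (1114/441.737) = 0.273.
Since 0 < η < 1, this is a necessity.

0.273 (necessity)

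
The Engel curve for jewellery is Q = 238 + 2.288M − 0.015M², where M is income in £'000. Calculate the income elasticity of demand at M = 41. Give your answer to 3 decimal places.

0.141

At M = 41: Q = 306.5930.
dQ/dM = 2.288 − 0.03M = 1.05800.
η = (dQ/dM)·(M/Q) = 1.05800 × (41/306.5930) = 0.141.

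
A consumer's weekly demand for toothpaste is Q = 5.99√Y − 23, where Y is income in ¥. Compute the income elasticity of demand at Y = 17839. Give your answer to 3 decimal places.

0.515

At Y = 17839: Q = 777.041.
dQ/dY = 5.99/(2√Y) = 0.0224239 at this income.
η = (dQ/dY)·(Y/Q) = 0.0224239 × (17839/777.041) = 0.515.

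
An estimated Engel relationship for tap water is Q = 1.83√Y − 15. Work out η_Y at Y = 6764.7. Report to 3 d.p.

0.555

At Y = 6764.7: Q = 135.513.
dQ/dY = 1.83/(2√Y) = 0.0111249 at this income.
η = (dQ/dY)·(Y/Q) = 0.0111249 × (6764.7/135.513) = 0.555.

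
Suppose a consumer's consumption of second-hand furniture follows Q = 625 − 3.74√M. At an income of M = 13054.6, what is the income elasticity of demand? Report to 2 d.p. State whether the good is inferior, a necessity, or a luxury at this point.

At M = 13054.6: Q = 197.680.
dQ/dM = -3.74/(2√M) = -0.0163667 at this income.
η = (dQ/dM)·(M/Q) = -0.0163667 × (13054.6/197.680) = -1.08.
Since η < 0, the good is an inferior good.

-1.08 (inferior good)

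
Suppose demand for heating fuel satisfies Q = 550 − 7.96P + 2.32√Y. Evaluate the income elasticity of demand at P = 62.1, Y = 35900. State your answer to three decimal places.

At P = 62.1, Y = 35900: Q = 495.261.
Holding P constant, ∂Q/∂Y = 2.32/(2√Y) = 0.00612225.
η_Y = (∂Q/∂Y)·(Y/Q) = 0.00612225 × (35900/495.261) = 0.444.

0.444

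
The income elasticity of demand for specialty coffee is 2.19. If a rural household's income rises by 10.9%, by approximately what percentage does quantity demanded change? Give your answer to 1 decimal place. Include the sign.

23.9%

%ΔQ ≈ η × %ΔI = 2.19 × 10.9% = 23.9%.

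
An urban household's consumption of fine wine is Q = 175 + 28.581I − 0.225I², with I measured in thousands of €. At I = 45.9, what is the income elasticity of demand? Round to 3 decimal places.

At I = 45.9: Q = 1012.8357.
dQ/dI = 28.581 − 0.45I = 7.92600.
η = (dQ/dI)·(I/Q) = 7.92600 × (45.9/1012.8357) = 0.359.

0.359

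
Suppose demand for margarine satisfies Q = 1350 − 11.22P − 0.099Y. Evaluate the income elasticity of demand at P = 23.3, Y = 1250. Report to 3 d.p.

-0.128

At P = 23.3, Y = 1250: Q = 964.824.
Holding P constant, ∂Q/∂Y = −0.099.
η_Y = (∂Q/∂Y)·(Y/Q) = -0.099 × (1250/964.824) = -0.128.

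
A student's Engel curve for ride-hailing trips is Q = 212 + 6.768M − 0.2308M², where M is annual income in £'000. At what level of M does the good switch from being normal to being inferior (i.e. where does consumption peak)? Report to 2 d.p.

dQ/dM = 6.768 − 0.4616M.
The good is inferior where dQ/dM < 0. Setting dQ/dM = 0 gives M = 6.768 / 0.4616 = 14.66.

14.66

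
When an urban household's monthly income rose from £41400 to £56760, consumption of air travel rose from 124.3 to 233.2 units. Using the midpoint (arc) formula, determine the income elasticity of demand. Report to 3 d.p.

1.947

ΔQ = 233.2 − 124.3 = 108.9; midpoint Q̄ = (124.3 + 233.2)/2 = 178.75.
ΔI = 56760 − 41400 = 15360; midpoint Ī = (41400 + 56760)/2 = 49080.
η = (ΔQ/Q̄) ÷ (ΔI/Ī) = (108.9/178.75) ÷ (15360/49080) = 1.947.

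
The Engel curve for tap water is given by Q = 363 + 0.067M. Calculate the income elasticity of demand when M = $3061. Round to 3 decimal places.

0.361

At M = 3061: Q = 568.087.
dQ/dM = 0.067.
η = (dQ/dM)·(M/Q) = 0.067 × (3061/568.087) = 0.361.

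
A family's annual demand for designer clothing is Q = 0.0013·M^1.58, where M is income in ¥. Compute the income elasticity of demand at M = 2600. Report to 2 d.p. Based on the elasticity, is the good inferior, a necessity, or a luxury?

For Q = A·M^β the income elasticity is constant and equal to β.
Here β = 1.58, so η = 1.58.
Since η > 1, the good is a luxury.

1.58 (luxury)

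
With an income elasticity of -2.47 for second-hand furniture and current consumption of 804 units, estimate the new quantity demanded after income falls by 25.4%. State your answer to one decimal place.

%ΔQ ≈ η × %ΔI = -2.47 × (-25.4%) = 62.738%.
New Q ≈ 804 × (1 + 0.62738) = 1308.4.

1308.4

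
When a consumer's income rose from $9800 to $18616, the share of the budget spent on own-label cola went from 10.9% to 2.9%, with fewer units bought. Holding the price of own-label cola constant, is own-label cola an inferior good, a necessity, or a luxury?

Quantity demanded falls as income rises, so η < 0.

inferior good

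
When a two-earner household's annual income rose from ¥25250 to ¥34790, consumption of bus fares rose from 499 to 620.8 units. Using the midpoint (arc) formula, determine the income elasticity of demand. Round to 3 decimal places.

ΔQ = 620.8 − 499 = 121.8; midpoint Q̄ = (499 + 620.8)/2 = 559.9.
ΔI = 34790 − 25250 = 9540; midpoint Ī = (25250 + 34790)/2 = 30020.
η = (ΔQ/Q̄) ÷ (ΔI/Ī) = (121.8/559.9) ÷ (9540/30020) = 0.685.

0.685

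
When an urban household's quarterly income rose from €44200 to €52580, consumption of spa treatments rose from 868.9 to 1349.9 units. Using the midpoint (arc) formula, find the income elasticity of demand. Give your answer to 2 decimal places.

ΔQ = 1349.9 − 868.9 = 481; midpoint Q̄ = (868.9 + 1349.9)/2 = 1109.4.
ΔI = 52580 − 44200 = 8380; midpoint Ī = (44200 + 52580)/2 = 48390.
η = (ΔQ/Q̄) ÷ (ΔI/Ī) = (481/1109.4) ÷ (8380/48390) = 2.50.

2.50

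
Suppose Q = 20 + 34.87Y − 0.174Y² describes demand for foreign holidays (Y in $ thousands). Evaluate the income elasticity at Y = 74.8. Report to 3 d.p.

At Y = 74.8: Q = 1654.7390.
dQ/dY = 34.87 − 0.348Y = 8.83960.
η = (dQ/dY)·(Y/Q) = 8.83960 × (74.8/1654.7390) = 0.400.

0.400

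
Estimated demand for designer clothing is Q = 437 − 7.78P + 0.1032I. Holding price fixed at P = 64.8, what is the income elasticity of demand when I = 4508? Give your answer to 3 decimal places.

1.169

At P = 64.8, I = 4508: Q = 398.082.
Holding P constant, ∂Q/∂I = 0.1032.
η_I = (∂Q/∂I)·(I/Q) = 0.1032 × (4508/398.082) = 1.169.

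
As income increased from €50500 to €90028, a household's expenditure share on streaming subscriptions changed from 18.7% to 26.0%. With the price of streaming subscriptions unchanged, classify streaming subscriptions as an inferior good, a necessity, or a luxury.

The budget share rises as income rises, so η > 1.

luxury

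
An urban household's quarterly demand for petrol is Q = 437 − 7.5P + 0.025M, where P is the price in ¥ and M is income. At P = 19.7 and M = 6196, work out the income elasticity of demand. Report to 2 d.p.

At P = 19.7, M = 6196: Q = 444.150.
Holding P constant, ∂Q/∂M = 0.025.
η_M = (∂Q/∂M)·(M/Q) = 0.025 × (6196/444.150) = 0.35.

0.35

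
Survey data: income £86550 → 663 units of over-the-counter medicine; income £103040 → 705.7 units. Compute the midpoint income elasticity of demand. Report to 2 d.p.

0.36

ΔQ = 705.7 − 663 = 42.7; midpoint Q̄ = (663 + 705.7)/2 = 684.35.
ΔI = 103040 − 86550 = 16490; midpoint Ī = (86550 + 103040)/2 = 94795.
η = (ΔQ/Q̄) ÷ (ΔI/Ī) = (42.7/684.35) ÷ (16490/94795) = 0.36.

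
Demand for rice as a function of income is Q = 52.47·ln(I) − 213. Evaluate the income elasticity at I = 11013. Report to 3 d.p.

0.191

At I = 11013: Q = 275.329.
dQ/dI = 52.47/I = 0.00476437 at this income.
η = (dQ/dI)·(I/Q) = 0.00476437 × (11013/275.329) = 0.191.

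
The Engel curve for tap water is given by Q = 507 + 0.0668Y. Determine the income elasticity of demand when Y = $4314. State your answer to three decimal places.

At Y = 4314: Q = 795.175.
dQ/dY = 0.0668.
η = (dQ/dY)·(Y/Q) = 0.0668 × (4314/795.175) = 0.362.

0.362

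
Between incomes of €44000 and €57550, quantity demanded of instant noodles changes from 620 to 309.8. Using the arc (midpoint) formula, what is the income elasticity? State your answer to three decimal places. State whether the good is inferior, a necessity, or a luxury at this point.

-2.500 (inferior good)

ΔQ = 309.8 − 620 = -310.2; midpoint Q̄ = (620 + 309.8)/2 = 464.9.
ΔI = 57550 − 44000 = 13550; midpoint Ī = (44000 + 57550)/2 = 50775.
η = (ΔQ/Q̄) ÷ (ΔI/Ī) = (-310.2/464.9) ÷ (13550/50775) = -2.500.
η < 0 ⇒ inferior good.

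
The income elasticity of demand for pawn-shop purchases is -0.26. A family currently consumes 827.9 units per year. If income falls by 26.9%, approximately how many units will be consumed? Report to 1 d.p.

885.8

%ΔQ ≈ η × %ΔI = -0.26 × (-26.9%) = 6.994%.
New Q ≈ 827.9 × (1 + 0.06994) = 885.8.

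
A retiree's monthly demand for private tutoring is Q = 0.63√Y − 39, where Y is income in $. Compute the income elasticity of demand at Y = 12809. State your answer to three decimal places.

At Y = 12809: Q = 32.301.
dQ/dY = 0.63/(2√Y) = 0.00278325 at this income.
η = (dQ/dY)·(Y/Q) = 0.00278325 × (12809/32.301) = 1.104.

1.104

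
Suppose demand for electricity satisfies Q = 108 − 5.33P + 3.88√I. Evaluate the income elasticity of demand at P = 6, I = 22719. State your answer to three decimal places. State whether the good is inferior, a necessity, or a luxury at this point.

At P = 6, I = 22719: Q = 660.846.
Holding P constant, ∂Q/∂I = 3.88/(2√I) = 0.0128708.
η_I = (∂Q/∂I)·(I/Q) = 0.0128708 × (22719/660.846) = 0.442.
Since 0 < η < 1, this is a necessity.

0.442 (necessity)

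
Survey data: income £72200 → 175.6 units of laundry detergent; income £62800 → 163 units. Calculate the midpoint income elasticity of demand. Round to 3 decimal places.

ΔQ = 163 − 175.6 = -12.6; midpoint Q̄ = (175.6 + 163)/2 = 169.3.
ΔI = 62800 − 72200 = -9400; midpoint Ī = (72200 + 62800)/2 = 67500.
η = (ΔQ/Q̄) ÷ (ΔI/Ī) = (-12.6/169.3) ÷ (-9400/67500) = 0.534.

0.534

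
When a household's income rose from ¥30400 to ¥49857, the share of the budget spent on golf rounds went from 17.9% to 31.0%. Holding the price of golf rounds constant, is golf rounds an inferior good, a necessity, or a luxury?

The budget share rises as income rises, so η > 1.

luxury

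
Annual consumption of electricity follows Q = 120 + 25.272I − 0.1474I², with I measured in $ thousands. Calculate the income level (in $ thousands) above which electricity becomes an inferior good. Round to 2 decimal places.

85.73

dQ/dI = 25.272 − 0.2948I.
The good is inferior where dQ/dI < 0. Setting dQ/dI = 0 gives I = 25.272 / 0.2948 = 85.73.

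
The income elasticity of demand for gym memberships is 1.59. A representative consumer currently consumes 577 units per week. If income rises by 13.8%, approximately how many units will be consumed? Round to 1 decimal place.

%ΔQ ≈ η × %ΔI = 1.59 × 13.8% = 21.942%.
New Q ≈ 577 × (1 + 0.21942) = 703.6.

703.6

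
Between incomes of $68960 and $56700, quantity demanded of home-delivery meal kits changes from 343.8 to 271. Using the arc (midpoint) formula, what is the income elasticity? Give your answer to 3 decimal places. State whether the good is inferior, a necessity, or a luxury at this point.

1.214 (luxury)

ΔQ = 271 − 343.8 = -72.8; midpoint Q̄ = (343.8 + 271)/2 = 307.4.
ΔI = 56700 − 68960 = -12260; midpoint Ī = (68960 + 56700)/2 = 62830.
η = (ΔQ/Q̄) ÷ (ΔI/Ī) = (-72.8/307.4) ÷ (-12260/62830) = 1.214.
η > 1 ⇒ luxury.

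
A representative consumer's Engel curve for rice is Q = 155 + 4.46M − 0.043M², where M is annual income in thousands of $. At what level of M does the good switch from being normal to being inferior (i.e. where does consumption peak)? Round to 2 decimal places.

51.86

dQ/dM = 4.46 − 0.086M.
The good is inferior where dQ/dM < 0. Setting dQ/dM = 0 gives M = 4.46 / 0.086 = 51.86.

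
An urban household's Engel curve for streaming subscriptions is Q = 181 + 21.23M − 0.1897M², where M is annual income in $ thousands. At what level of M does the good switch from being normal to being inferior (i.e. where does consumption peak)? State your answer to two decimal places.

dQ/dM = 21.23 − 0.3794M.
The good is inferior where dQ/dM < 0. Setting dQ/dM = 0 gives M = 21.23 / 0.3794 = 55.96.

55.96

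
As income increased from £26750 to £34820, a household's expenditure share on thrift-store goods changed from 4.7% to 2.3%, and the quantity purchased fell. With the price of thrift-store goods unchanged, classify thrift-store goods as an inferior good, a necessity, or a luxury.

Quantity demanded falls as income rises, so η < 0.

inferior good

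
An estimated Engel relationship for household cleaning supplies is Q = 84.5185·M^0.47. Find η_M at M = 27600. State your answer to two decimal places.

0.47

For Q = A·M^β the income elasticity is constant and equal to β.
Here β = 0.47, so η = 0.47.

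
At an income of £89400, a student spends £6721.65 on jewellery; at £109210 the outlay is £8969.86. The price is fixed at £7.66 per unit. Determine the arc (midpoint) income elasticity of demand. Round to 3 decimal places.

With a constant price, Q₁ = 6721.65/7.66 = 877.500 and Q₂ = 8969.86/7.66 = 1171.000 (equivalently, work directly with expenditure since P cancels).
Midpoint %ΔQ = (8969.86 − 6721.65)/7845.76 = 0.28655; midpoint %ΔI = (109210 − 89400)/99305 = 0.19949.
η = 0.28655 / 0.19949 = 1.436.

1.436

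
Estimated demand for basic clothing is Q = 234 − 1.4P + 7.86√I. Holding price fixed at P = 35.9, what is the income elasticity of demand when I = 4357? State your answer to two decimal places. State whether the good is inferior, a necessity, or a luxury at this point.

0.37 (necessity)

At P = 35.9, I = 4357: Q = 702.560.
Holding P constant, ∂Q/∂I = 7.86/(2√I) = 0.0595386.
η_I = (∂Q/∂I)·(I/Q) = 0.0595386 × (4357/702.560) = 0.37.
Since 0 < η < 1, this is a necessity.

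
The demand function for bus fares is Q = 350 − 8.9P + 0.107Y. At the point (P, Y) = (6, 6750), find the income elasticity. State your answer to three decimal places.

0.709

At P = 6, Y = 6750: Q = 1018.850.
Holding P constant, ∂Q/∂Y = 0.107.
η_Y = (∂Q/∂Y)·(Y/Q) = 0.107 × (6750/1018.850) = 0.709.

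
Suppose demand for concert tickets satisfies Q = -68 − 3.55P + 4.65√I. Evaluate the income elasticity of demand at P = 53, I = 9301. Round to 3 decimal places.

1.166

At P = 53, I = 9301: Q = 192.304.
Holding P constant, ∂Q/∂I = 4.65/(2√I) = 0.0241078.
η_I = (∂Q/∂I)·(I/Q) = 0.0241078 × (9301/192.304) = 1.166.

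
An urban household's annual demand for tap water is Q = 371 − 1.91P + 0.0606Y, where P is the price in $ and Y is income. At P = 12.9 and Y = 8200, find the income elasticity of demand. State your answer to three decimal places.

At P = 12.9, Y = 8200: Q = 843.281.
Holding P constant, ∂Q/∂Y = 0.0606.
η_Y = (∂Q/∂Y)·(Y/Q) = 0.0606 × (8200/843.281) = 0.589.

0.589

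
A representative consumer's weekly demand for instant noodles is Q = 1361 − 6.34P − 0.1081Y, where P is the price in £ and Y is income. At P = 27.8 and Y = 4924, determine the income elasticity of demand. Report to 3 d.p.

At P = 27.8, Y = 4924: Q = 652.464.
Holding P constant, ∂Q/∂Y = −0.1081.
η_Y = (∂Q/∂Y)·(Y/Q) = -0.1081 × (4924/652.464) = -0.816.

-0.816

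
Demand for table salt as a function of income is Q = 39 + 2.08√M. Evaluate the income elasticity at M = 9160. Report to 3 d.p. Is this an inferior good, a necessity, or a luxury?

0.418 (necessity)

At M = 9160: Q = 238.072.
dQ/dM = 2.08/(2√M) = 0.0108664 at this income.
η = (dQ/dM)·(M/Q) = 0.0108664 × (9160/238.072) = 0.418.
Since 0 < η < 1, the good is a necessity.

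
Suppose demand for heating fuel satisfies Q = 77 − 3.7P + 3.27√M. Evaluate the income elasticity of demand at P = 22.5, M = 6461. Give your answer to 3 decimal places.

At P = 22.5, M = 6461: Q = 256.594.
Holding P constant, ∂Q/∂M = 3.27/(2√M) = 0.0203408.
η_M = (∂Q/∂M)·(M/Q) = 0.0203408 × (6461/256.594) = 0.512.

0.512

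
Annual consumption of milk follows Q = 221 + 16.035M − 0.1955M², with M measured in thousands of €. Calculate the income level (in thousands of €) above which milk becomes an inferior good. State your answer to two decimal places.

41.01

dQ/dM = 16.035 − 0.391M.
The good is inferior where dQ/dM < 0. Setting dQ/dM = 0 gives M = 16.035 / 0.391 = 41.01.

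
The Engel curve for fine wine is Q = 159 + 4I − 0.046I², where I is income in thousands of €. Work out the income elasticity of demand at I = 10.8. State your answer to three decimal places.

0.165

At I = 10.8: Q = 196.8346.
dQ/dI = 4 − 0.092I = 3.00640.
η = (dQ/dI)·(I/Q) = 3.00640 × (10.8/196.8346) = 0.165.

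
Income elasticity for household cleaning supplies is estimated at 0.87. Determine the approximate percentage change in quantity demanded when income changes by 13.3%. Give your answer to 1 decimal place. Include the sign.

11.6%

%ΔQ ≈ η × %ΔI = 0.87 × 13.3% = 11.6%.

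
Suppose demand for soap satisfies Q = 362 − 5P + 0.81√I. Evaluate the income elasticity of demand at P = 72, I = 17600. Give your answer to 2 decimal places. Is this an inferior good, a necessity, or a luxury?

0.49 (necessity)

At P = 72, I = 17600: Q = 109.459.
Holding P constant, ∂Q/∂I = 0.81/(2√I) = 0.0030528.
η_I = (∂Q/∂I)·(I/Q) = 0.0030528 × (17600/109.459) = 0.49.
Since 0 < η < 1, this is a necessity.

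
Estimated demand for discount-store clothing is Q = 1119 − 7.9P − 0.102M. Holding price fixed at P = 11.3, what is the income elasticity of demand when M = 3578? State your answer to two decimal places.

At P = 11.3, M = 3578: Q = 664.774.
Holding P constant, ∂Q/∂M = −0.102.
η_M = (∂Q/∂M)·(M/Q) = -0.102 × (3578/664.774) = -0.55.

-0.55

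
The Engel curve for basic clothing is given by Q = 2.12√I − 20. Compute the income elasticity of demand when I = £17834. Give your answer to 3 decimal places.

0.538

At I = 17834: Q = 263.113.
dQ/dI = 2.12/(2√I) = 0.00793746 at this income.
η = (dQ/dI)·(I/Q) = 0.00793746 × (17834/263.113) = 0.538.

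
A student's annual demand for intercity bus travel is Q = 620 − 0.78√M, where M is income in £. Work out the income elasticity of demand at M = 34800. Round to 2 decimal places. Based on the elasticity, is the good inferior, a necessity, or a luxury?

At M = 34800: Q = 474.493.
dQ/dM = -0.78/(2√M) = -0.00209062 at this income.
η = (dQ/dM)·(M/Q) = -0.00209062 × (34800/474.493) = -0.15.
Since η < 0, the good is an inferior good.

-0.15 (inferior good)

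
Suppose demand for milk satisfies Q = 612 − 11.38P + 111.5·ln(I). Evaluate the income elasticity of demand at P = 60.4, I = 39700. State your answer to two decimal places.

At P = 60.4, I = 39700: Q = 1105.333.
Holding P constant, ∂Q/∂I = 111.5/I = 0.00280856.
η_I = (∂Q/∂I)·(I/Q) = 0.00280856 × (39700/1105.333) = 0.10.

0.10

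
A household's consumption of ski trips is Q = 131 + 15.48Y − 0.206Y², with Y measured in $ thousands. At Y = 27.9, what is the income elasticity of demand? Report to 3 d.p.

0.276

At Y = 27.9: Q = 402.5395.
dQ/dY = 15.48 − 0.412Y = 3.98520.
η = (dQ/dY)·(Y/Q) = 3.98520 × (27.9/402.5395) = 0.276.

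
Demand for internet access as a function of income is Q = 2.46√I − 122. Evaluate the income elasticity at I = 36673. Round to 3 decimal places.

0.675

At I = 36673: Q = 349.095.
dQ/dI = 2.46/(2√I) = 0.00642291 at this income.
η = (dQ/dI)·(I/Q) = 0.00642291 × (36673/349.095) = 0.675.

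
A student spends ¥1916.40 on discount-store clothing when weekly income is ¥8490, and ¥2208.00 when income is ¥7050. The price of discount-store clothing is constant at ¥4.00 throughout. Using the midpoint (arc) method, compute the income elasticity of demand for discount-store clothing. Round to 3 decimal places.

-0.763

With a constant price, Q₁ = 1916.40/4.00 = 479.100 and Q₂ = 2208.00/4.00 = 552.000 (equivalently, work directly with expenditure since P cancels).
Midpoint %ΔQ = (2208.00 − 1916.40)/2062.20 = 0.14140; midpoint %ΔI = (7050 − 8490)/7770 = -0.18533.
η = 0.14140 / -0.18533 = -0.763.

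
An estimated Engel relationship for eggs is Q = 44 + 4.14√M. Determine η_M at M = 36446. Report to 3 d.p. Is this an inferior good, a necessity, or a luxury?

At M = 36446: Q = 834.361.
dQ/dM = 4.14/(2√M) = 0.0108429 at this income.
η = (dQ/dM)·(M/Q) = 0.0108429 × (36446/834.361) = 0.474.
Since 0 < η < 1, the good is a necessity.

0.474 (necessity)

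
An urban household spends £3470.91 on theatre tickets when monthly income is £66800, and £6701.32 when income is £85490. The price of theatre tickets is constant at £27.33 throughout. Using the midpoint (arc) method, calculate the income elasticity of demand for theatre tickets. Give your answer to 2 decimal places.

2.59

With a constant price, Q₁ = 3470.91/27.33 = 127.000 and Q₂ = 6701.32/27.33 = 245.200 (equivalently, work directly with expenditure since P cancels).
Midpoint %ΔQ = (6701.32 − 3470.91)/5086.12 = 0.63514; midpoint %ΔI = (85490 − 66800)/76145 = 0.24545.
η = 0.63514 / 0.24545 = 2.59.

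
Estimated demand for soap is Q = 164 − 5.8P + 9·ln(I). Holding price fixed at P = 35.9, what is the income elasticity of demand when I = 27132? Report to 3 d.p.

0.189

At P = 35.9, I = 27132: Q = 47.656.
Holding P constant, ∂Q/∂I = 9/I = 0.000331712.
η_I = (∂Q/∂I)·(I/Q) = 0.000331712 × (27132/47.656) = 0.189.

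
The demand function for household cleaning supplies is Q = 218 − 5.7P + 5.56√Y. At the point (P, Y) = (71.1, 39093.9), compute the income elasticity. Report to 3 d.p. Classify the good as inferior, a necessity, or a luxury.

At P = 71.1, Y = 39093.9: Q = 912.063.
Holding P constant, ∂Q/∂Y = 5.56/(2√Y) = 0.0140602.
η_Y = (∂Q/∂Y)·(Y/Q) = 0.0140602 × (39093.9/912.063) = 0.603.
Since 0 < η < 1, this is a necessity.

0.603 (necessity)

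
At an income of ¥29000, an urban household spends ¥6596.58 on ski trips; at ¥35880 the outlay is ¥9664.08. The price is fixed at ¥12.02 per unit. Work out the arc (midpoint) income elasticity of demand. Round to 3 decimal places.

1.779

With a constant price, Q₁ = 6596.58/12.02 = 548.800 and Q₂ = 9664.08/12.02 = 804.000 (equivalently, work directly with expenditure since P cancels).
Midpoint %ΔQ = (9664.08 − 6596.58)/8130.33 = 0.37729; midpoint %ΔI = (35880 − 29000)/32440 = 0.21208.
η = 0.37729 / 0.21208 = 1.779.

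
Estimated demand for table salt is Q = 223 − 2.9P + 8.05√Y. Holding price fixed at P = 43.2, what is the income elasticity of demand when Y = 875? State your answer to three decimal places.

At P = 43.2, Y = 875: Q = 335.842.
Holding P constant, ∂Q/∂Y = 8.05/(2√Y) = 0.13607.
η_Y = (∂Q/∂Y)·(Y/Q) = 0.13607 × (875/335.842) = 0.355.

0.355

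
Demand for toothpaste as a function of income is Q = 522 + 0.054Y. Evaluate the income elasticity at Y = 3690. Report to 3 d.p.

0.276

At Y = 3690: Q = 721.260.
dQ/dY = 0.054.
η = (dQ/dY)·(Y/Q) = 0.054 × (3690/721.260) = 0.276.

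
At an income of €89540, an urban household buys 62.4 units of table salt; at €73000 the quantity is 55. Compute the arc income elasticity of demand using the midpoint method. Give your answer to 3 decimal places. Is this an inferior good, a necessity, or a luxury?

ΔQ = 55 − 62.4 = -7.4; midpoint Q̄ = (62.4 + 55)/2 = 58.7.
ΔI = 73000 − 89540 = -16540; midpoint Ī = (89540 + 73000)/2 = 81270.
η = (ΔQ/Q̄) ÷ (ΔI/Ī) = (-7.4/58.7) ÷ (-16540/81270) = 0.619.
0 < η < 1 ⇒ necessity.

0.619 (necessity)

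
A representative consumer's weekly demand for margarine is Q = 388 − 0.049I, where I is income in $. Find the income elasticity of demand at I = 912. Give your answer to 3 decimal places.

-0.130

At I = 912: Q = 343.312.
dQ/dI = −0.049.
η = (dQ/dI)·(I/Q) = -0.049 × (912/343.312) = -0.130.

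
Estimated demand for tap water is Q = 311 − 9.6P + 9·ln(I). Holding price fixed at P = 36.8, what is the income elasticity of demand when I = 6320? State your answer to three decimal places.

0.247

At P = 36.8, I = 6320: Q = 36.483.
Holding P constant, ∂Q/∂I = 9/I = 0.00142405.
η_I = (∂Q/∂I)·(I/Q) = 0.00142405 × (6320/36.483) = 0.247.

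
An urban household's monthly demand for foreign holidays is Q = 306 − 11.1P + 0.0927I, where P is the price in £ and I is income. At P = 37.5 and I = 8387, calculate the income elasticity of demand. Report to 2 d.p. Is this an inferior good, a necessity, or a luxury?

At P = 37.5, I = 8387: Q = 667.225.
Holding P constant, ∂Q/∂I = 0.0927.
η_I = (∂Q/∂I)·(I/Q) = 0.0927 × (8387/667.225) = 1.17.
Since η > 1, this is a luxury.

1.17 (luxury)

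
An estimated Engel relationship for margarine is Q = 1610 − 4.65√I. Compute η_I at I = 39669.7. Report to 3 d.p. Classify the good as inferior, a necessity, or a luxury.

-0.677 (inferior good)

At I = 39669.7: Q = 683.848.
dQ/dI = -4.65/(2√I) = -0.0116733 at this income.
η = (dQ/dI)·(I/Q) = -0.0116733 × (39669.7/683.848) = -0.677.
Since η < 0, the good is an inferior good.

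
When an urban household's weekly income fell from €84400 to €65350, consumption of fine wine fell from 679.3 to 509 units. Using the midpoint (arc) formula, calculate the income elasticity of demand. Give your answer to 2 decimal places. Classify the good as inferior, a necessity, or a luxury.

1.13 (luxury)

ΔQ = 509 − 679.3 = -170.3; midpoint Q̄ = (679.3 + 509)/2 = 594.15.
ΔI = 65350 − 84400 = -19050; midpoint Ī = (84400 + 65350)/2 = 74875.
η = (ΔQ/Q̄) ÷ (ΔI/Ī) = (-170.3/594.15) ÷ (-19050/74875) = 1.13.
η > 1 ⇒ luxury.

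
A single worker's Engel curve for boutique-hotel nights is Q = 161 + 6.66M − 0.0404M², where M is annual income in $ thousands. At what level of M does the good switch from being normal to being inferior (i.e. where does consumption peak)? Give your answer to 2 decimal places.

dQ/dM = 6.66 − 0.0808M.
The good is inferior where dQ/dM < 0. Setting dQ/dM = 0 gives M = 6.66 / 0.0808 = 82.43.

82.43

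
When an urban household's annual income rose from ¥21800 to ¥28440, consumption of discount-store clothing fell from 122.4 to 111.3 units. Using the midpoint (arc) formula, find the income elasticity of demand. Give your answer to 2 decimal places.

-0.36

ΔQ = 111.3 − 122.4 = -11.1; midpoint Q̄ = (122.4 + 111.3)/2 = 116.85.
ΔI = 28440 − 21800 = 6640; midpoint Ī = (21800 + 28440)/2 = 25120.
η = (ΔQ/Q̄) ÷ (ΔI/Ī) = (-11.1/116.85) ÷ (6640/25120) = -0.36.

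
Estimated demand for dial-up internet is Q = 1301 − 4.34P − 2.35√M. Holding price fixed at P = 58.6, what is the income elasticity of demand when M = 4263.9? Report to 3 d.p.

-0.086

At P = 58.6, M = 4263.9: Q = 893.224.
Holding P constant, ∂Q/∂M = -2.35/(2√M) = -0.0179943.
η_M = (∂Q/∂M)·(M/Q) = -0.0179943 × (4263.9/893.224) = -0.086.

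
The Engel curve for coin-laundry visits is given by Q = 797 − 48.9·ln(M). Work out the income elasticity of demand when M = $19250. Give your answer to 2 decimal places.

-0.16

At M = 19250: Q = 314.588.
dQ/dM = -48.9/M = -0.00254026 at this income.
η = (dQ/dM)·(M/Q) = -0.00254026 × (19250/314.588) = -0.16.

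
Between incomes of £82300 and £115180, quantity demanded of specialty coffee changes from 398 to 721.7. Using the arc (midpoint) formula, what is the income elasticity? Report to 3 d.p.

ΔQ = 721.7 − 398 = 323.7; midpoint Q̄ = (398 + 721.7)/2 = 559.85.
ΔI = 115180 − 82300 = 32880; midpoint Ī = (82300 + 115180)/2 = 98740.
η = (ΔQ/Q̄) ÷ (ΔI/Ī) = (323.7/559.85) ÷ (32880/98740) = 1.736.

1.736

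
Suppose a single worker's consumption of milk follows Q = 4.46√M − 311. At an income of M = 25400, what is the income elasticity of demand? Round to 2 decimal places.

At M = 25400: Q = 399.807.
dQ/dM = 4.46/(2√M) = 0.0139923 at this income.
η = (dQ/dM)·(M/Q) = 0.0139923 × (25400/399.807) = 0.89.

0.89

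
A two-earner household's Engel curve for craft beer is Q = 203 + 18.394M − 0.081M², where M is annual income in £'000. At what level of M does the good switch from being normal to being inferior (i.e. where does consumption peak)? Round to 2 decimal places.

dQ/dM = 18.394 − 0.162M.
The good is inferior where dQ/dM < 0. Setting dQ/dM = 0 gives M = 18.394 / 0.162 = 113.54.

113.54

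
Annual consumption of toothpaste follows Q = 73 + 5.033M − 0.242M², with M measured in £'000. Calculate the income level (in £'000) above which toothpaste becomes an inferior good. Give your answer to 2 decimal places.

10.40

dQ/dM = 5.033 − 0.484M.
The good is inferior where dQ/dM < 0. Setting dQ/dM = 0 gives M = 5.033 / 0.484 = 10.40.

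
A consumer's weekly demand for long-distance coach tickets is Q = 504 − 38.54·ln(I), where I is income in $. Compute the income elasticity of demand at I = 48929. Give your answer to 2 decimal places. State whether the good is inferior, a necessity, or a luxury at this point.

-0.44 (inferior good)

At I = 48929: Q = 87.840.
dQ/dI = -38.54/I = -0.000787672 at this income.
η = (dQ/dI)·(I/Q) = -0.000787672 × (48929/87.840) = -0.44.
Since η < 0, the good is an inferior good.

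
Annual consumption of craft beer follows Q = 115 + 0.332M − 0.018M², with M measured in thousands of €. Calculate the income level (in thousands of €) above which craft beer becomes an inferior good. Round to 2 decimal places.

9.22

dQ/dM = 0.332 − 0.036M.
The good is inferior where dQ/dM < 0. Setting dQ/dM = 0 gives M = 0.332 / 0.036 = 9.22.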